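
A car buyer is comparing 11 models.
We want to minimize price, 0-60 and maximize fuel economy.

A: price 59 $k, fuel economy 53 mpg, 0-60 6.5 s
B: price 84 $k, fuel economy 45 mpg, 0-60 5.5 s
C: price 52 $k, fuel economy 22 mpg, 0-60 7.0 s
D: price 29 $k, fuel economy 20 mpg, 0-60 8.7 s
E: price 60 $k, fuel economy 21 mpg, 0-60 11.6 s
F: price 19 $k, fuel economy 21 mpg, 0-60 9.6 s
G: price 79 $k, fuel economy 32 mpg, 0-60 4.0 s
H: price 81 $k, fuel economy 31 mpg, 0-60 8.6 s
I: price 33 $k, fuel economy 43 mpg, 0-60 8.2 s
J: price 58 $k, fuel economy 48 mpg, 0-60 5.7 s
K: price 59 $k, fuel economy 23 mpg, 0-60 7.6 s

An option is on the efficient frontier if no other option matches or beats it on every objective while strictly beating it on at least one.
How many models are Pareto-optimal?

A: not dominated (best fuel economy).
B: not dominated.
C: not dominated.
D: not dominated.
E: dominated by A (price 59≤60, fuel economy 53≥21, 0-60 6.5≤11.6).
F: not dominated (best price).
G: not dominated (best 0-60).
H: dominated by A (price 59≤81, fuel economy 53≥31, 0-60 6.5≤8.6).
I: not dominated.
J: not dominated.
K: dominated by A (price 59≤59, fuel economy 53≥23, 0-60 6.5≤7.6).
Pareto-optimal: A, B, C, D, F, G, I, J → 8.

8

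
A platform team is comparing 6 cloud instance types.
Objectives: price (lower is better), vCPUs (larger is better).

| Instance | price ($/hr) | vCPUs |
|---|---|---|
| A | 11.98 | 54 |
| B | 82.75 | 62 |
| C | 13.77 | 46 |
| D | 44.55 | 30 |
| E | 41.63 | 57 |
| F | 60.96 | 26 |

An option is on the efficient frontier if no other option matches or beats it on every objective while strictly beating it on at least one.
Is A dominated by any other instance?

B: worse on price (82.75 vs 11.98).
C: worse on price (13.77 vs 11.98).
D: worse on price (44.55 vs 11.98).
E: worse on price (41.63 vs 11.98).
F: worse on price (60.96 vs 11.98).
No option is at least as good as A on every objective and strictly better on one.

No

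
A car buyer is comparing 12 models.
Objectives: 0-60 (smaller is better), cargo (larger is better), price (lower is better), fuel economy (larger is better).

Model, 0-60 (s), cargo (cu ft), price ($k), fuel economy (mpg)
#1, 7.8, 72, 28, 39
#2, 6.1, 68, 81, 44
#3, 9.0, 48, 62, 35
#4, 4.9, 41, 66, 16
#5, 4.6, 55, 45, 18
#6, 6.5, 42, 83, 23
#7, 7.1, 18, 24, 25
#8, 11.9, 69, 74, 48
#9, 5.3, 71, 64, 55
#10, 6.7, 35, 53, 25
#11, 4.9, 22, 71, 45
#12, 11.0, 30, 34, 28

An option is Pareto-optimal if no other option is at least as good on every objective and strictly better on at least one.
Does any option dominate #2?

Yes

#9 vs #2: 0-60 5.3≤6.1, cargo 71≥68, price 64≤81, fuel economy 55≥44 — #9 is at least as good on every objective and strictly better on at least one, so #9 dominates #2.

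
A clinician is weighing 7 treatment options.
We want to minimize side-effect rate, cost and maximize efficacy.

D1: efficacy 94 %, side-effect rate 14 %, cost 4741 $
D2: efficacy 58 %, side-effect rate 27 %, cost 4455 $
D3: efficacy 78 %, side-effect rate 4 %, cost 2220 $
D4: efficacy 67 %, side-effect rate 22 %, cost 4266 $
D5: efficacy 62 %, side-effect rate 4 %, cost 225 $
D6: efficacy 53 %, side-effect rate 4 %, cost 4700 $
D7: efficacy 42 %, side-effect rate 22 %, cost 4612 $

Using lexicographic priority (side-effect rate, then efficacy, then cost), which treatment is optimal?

D3

First minimize side-effect rate: best is 4, kept {D3, D5, D6}.
Then maximize efficacy: best is 78, kept {D3}.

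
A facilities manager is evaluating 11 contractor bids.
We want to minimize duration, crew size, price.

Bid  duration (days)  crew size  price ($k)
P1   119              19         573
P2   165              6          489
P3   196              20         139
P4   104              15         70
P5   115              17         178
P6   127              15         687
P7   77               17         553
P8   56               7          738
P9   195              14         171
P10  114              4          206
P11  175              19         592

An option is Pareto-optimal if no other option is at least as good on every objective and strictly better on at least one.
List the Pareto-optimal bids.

P1: dominated by P4 (duration 104≤119, crew size 15≤19, price 70≤573).
P2: dominated by P10 (duration 114≤165, crew size 4≤6, price 206≤489).
P3: dominated by P4 (duration 104≤196, crew size 15≤20, price 70≤139).
P4: not dominated (best price).
P5: dominated by P4 (duration 104≤115, crew size 15≤17, price 70≤178).
P6: dominated by P4 (duration 104≤127, crew size 15≤15, price 70≤687).
P7: not dominated.
P8: not dominated (best duration).
P9: not dominated.
P10: not dominated (best crew size).
P11: dominated by P1 (duration 119≤175, crew size 19≤19, price 573≤592).

P4, P7, P8, P9, P10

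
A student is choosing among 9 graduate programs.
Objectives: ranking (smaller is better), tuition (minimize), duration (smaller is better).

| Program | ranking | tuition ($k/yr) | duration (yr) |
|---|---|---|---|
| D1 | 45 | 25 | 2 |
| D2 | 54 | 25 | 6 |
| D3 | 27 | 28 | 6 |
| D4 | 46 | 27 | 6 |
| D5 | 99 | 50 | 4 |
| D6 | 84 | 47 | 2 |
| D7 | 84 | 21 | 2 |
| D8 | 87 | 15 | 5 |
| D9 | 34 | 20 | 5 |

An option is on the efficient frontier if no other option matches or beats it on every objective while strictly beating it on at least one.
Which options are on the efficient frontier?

D1, D3, D7, D8, D9

D1: not dominated.
D2: dominated by D1 (ranking 45≤54, tuition 25≤25, duration 2≤6).
D3: not dominated (best ranking).
D4: dominated by D1 (ranking 45≤46, tuition 25≤27, duration 2≤6).
D5: dominated by D1 (ranking 45≤99, tuition 25≤50, duration 2≤4).
D6: dominated by D1 (ranking 45≤84, tuition 25≤47, duration 2≤2).
D7: not dominated.
D8: not dominated (best tuition).
D9: not dominated.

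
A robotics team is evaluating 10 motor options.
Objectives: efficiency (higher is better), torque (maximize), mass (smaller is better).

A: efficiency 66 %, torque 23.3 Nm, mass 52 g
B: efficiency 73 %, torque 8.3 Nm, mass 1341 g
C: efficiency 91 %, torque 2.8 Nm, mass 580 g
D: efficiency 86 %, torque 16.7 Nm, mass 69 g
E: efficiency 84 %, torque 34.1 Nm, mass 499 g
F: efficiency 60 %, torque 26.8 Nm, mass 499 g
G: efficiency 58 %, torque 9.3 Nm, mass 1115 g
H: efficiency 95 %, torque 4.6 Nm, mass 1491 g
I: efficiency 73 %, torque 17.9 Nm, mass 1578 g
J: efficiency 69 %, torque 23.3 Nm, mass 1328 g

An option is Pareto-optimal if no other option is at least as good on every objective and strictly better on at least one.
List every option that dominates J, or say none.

E

E: efficiency 84≥69, torque 34.1≥23.3, mass 499≤1328 — dominates J.
Others (A, B, C, D, F, G, H, I) are each worse than J on at least one objective.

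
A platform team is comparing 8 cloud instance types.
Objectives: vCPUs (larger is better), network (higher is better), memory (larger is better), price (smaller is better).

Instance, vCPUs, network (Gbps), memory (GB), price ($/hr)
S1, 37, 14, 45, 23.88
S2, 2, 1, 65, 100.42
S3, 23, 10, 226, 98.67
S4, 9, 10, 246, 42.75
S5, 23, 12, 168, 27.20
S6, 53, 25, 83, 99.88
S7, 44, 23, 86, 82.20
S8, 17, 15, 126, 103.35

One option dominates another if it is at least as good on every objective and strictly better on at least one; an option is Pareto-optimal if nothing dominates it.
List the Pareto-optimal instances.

S1: not dominated (best price).
S2: dominated by S3 (vCPUs 23≥2, network 10≥1, memory 226≥65, price 98.67≤100.42).
S3: not dominated.
S4: not dominated (best memory).
S5: not dominated.
S6: not dominated (best vCPUs).
S7: not dominated.
S8: not dominated.

S1, S3, S4, S5, S6, S7, S8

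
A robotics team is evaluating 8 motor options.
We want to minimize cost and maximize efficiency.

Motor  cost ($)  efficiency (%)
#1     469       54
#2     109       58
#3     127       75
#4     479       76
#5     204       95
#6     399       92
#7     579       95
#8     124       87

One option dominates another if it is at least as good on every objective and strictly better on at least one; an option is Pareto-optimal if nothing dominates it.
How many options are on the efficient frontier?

#1: dominated by #2 (cost 109≤469, efficiency 58≥54).
#2: not dominated (best cost).
#3: dominated by #8 (cost 124≤127, efficiency 87≥75).
#4: dominated by #5 (cost 204≤479, efficiency 95≥76).
#5: not dominated.
#6: dominated by #5 (cost 204≤399, efficiency 95≥92).
#7: dominated by #5 (cost 204≤579, efficiency 95≥95).
#8: not dominated.
Pareto-optimal: #2, #5, #8 → 3.

3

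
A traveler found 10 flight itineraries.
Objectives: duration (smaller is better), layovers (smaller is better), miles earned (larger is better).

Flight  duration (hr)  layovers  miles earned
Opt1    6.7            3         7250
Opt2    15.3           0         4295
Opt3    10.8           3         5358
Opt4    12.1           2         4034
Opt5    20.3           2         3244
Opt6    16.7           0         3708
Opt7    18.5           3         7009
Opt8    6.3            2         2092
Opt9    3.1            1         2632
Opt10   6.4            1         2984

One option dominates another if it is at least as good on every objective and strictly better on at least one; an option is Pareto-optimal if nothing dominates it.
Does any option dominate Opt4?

No

Opt1: worse on layovers (3 vs 2).
Opt2: worse on duration (15.3 vs 12.1).
Opt3: worse on layovers (3 vs 2).
Opt5: worse on duration (20.3 vs 12.1).
Opt6: worse on duration (16.7 vs 12.1).
Opt7: worse on duration (18.5 vs 12.1).
Opt8: worse on miles earned (2092 vs 4034).
Opt9: worse on miles earned (2632 vs 4034).
Opt10: worse on miles earned (2984 vs 4034).
No option is at least as good as Opt4 on every objective and strictly better on one.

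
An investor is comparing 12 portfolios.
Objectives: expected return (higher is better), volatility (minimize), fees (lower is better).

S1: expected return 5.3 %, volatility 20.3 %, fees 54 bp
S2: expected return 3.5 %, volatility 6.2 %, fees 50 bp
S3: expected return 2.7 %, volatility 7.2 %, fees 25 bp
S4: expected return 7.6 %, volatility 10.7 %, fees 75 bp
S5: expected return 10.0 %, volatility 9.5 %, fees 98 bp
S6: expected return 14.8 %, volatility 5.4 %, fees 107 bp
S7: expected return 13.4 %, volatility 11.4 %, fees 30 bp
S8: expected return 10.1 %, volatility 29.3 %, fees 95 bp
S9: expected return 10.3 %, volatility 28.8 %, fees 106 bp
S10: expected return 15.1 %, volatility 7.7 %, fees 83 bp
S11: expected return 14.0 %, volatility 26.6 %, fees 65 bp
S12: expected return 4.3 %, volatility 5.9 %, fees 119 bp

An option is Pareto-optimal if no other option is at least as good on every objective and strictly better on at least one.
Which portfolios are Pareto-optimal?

S2, S3, S4, S6, S7, S10, S11

S1: dominated by S7 (expected return 13.4≥5.3, volatility 11.4≤20.3, fees 30≤54).
S2: not dominated.
S3: not dominated (best fees).
S4: not dominated.
S5: dominated by S10 (expected return 15.1≥10.0, volatility 7.7≤9.5, fees 83≤98).
S6: not dominated (best volatility).
S7: not dominated.
S8: dominated by S7 (expected return 13.4≥10.1, volatility 11.4≤29.3, fees 30≤95).
S9: dominated by S7 (expected return 13.4≥10.3, volatility 11.4≤28.8, fees 30≤106).
S10: not dominated (best expected return).
S11: not dominated.
S12: dominated by S6 (expected return 14.8≥4.3, volatility 5.4≤5.9, fees 107≤119).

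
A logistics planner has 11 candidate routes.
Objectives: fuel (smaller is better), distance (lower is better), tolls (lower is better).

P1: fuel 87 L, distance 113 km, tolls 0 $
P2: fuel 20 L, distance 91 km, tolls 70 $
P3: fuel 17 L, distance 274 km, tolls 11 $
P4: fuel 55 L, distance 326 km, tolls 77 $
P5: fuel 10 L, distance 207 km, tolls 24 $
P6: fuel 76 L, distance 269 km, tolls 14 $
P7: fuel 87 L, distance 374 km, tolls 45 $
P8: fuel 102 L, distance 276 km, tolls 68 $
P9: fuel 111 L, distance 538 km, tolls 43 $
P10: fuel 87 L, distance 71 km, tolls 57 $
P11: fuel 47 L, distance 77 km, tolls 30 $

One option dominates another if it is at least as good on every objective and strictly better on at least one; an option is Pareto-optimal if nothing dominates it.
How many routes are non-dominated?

7

P1: not dominated (best tolls).
P2: not dominated.
P3: not dominated.
P4: dominated by P2 (fuel 20≤55, distance 91≤326, tolls 70≤77).
P5: not dominated (best fuel).
P6: not dominated.
P7: dominated by P1 (fuel 87≤87, distance 113≤374, tolls 0≤45).
P8: dominated by P1 (fuel 87≤102, distance 113≤276, tolls 0≤68).
P9: dominated by P1 (fuel 87≤111, distance 113≤538, tolls 0≤43).
P10: not dominated (best distance).
P11: not dominated.
Pareto-optimal: P1, P2, P3, P5, P6, P10, P11 → 7.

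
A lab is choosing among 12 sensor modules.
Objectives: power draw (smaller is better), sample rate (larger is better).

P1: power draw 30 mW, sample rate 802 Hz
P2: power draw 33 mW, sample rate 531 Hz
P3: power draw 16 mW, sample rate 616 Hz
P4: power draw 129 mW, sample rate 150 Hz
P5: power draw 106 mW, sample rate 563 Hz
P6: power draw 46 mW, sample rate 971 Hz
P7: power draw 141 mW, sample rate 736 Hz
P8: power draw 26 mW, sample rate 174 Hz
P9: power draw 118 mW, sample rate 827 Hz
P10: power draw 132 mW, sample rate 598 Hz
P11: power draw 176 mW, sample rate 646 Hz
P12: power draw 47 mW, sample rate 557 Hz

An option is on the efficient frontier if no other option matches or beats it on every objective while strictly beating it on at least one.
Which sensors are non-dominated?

P1: not dominated.
P2: dominated by P1 (power draw 30≤33, sample rate 802≥531).
P3: not dominated (best power draw).
P4: dominated by P1 (power draw 30≤129, sample rate 802≥150).
P5: dominated by P1 (power draw 30≤106, sample rate 802≥563).
P6: not dominated (best sample rate).
P7: dominated by P1 (power draw 30≤141, sample rate 802≥736).
P8: dominated by P3 (power draw 16≤26, sample rate 616≥174).
P9: dominated by P6 (power draw 46≤118, sample rate 971≥827).
P10: dominated by P1 (power draw 30≤132, sample rate 802≥598).
P11: dominated by P1 (power draw 30≤176, sample rate 802≥646).
P12: dominated by P1 (power draw 30≤47, sample rate 802≥557).

P1, P3, P6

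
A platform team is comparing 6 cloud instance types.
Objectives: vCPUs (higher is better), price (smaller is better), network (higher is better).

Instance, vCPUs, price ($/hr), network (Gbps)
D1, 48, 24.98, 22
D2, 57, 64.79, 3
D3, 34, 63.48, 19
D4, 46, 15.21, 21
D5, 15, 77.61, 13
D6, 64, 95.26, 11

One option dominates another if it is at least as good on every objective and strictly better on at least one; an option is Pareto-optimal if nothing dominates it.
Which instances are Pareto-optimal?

D1, D2, D4, D6

D1: not dominated (best network).
D2: not dominated.
D3: dominated by D1 (vCPUs 48≥34, price 24.98≤63.48, network 22≥19).
D4: not dominated (best price).
D5: dominated by D1 (vCPUs 48≥15, price 24.98≤77.61, network 22≥13).
D6: not dominated (best vCPUs).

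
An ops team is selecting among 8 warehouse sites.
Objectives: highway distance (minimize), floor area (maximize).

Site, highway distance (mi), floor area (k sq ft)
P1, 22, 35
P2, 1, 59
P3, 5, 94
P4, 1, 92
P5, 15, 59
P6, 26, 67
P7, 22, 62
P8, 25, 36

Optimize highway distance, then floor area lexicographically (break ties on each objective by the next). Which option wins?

P4

First minimize highway distance: best is 1, kept {P2, P4}.
Then maximize floor area: best is 92, kept {P4}.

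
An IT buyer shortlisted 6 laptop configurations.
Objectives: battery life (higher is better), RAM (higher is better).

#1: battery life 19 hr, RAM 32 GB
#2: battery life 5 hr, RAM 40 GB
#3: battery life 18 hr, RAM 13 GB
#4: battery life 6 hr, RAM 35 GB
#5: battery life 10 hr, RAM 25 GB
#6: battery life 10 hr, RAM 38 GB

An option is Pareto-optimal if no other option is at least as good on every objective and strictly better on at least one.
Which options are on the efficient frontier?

#1: not dominated (best battery life).
#2: not dominated (best RAM).
#3: dominated by #1 (battery life 19≥18, RAM 32≥13).
#4: dominated by #6 (battery life 10≥6, RAM 38≥35).
#5: dominated by #1 (battery life 19≥10, RAM 32≥25).
#6: not dominated.

#1, #2, #6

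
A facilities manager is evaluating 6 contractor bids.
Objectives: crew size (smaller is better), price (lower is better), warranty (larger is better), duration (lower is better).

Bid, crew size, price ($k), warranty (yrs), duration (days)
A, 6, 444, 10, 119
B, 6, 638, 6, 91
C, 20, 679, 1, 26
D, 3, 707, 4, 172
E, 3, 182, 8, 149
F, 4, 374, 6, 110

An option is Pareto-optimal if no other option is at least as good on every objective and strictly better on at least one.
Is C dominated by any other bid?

A: worse on duration (119 vs 26).
B: worse on duration (91 vs 26).
D: worse on price (707 vs 679).
E: worse on duration (149 vs 26).
F: worse on duration (110 vs 26).
No option is at least as good as C on every objective and strictly better on one.

No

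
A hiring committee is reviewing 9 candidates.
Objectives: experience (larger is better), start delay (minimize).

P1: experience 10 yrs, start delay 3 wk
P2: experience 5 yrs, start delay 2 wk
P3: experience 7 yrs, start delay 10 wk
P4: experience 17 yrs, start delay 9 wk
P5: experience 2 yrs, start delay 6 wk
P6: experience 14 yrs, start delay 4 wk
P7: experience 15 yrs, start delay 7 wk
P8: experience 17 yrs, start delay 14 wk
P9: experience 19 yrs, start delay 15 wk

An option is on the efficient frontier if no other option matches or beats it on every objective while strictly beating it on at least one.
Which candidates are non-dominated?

P1: not dominated.
P2: not dominated (best start delay).
P3: dominated by P1 (experience 10≥7, start delay 3≤10).
P4: not dominated.
P5: dominated by P1 (experience 10≥2, start delay 3≤6).
P6: not dominated.
P7: not dominated.
P8: dominated by P4 (experience 17≥17, start delay 9≤14).
P9: not dominated (best experience).

P1, P2, P4, P6, P7, P9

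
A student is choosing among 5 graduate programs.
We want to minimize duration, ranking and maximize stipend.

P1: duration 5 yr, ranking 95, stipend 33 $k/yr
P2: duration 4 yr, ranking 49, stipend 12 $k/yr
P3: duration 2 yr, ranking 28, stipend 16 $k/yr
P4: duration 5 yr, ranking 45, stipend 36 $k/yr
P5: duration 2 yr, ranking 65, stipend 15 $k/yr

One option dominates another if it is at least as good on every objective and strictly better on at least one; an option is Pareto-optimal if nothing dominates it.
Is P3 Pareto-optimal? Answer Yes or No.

P1: worse on duration (5 vs 2).
P2: worse on duration (4 vs 2).
P4: worse on duration (5 vs 2).
P5: worse on ranking (65 vs 28).
No option is at least as good as P3 on every objective and strictly better on one.

Yes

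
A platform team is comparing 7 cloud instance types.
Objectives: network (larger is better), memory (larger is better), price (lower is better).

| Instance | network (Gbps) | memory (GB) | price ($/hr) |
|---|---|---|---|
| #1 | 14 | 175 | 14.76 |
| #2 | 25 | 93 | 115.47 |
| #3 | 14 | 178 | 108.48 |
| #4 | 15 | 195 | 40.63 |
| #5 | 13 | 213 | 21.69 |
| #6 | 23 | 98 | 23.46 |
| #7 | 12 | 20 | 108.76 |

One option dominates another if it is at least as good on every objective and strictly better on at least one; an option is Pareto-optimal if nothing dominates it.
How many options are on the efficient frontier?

#1: not dominated (best price).
#2: not dominated (best network).
#3: dominated by #4 (network 15≥14, memory 195≥178, price 40.63≤108.48).
#4: not dominated.
#5: not dominated (best memory).
#6: not dominated.
#7: dominated by #1 (network 14≥12, memory 175≥20, price 14.76≤108.76).
Pareto-optimal: #1, #2, #4, #5, #6 → 5.

5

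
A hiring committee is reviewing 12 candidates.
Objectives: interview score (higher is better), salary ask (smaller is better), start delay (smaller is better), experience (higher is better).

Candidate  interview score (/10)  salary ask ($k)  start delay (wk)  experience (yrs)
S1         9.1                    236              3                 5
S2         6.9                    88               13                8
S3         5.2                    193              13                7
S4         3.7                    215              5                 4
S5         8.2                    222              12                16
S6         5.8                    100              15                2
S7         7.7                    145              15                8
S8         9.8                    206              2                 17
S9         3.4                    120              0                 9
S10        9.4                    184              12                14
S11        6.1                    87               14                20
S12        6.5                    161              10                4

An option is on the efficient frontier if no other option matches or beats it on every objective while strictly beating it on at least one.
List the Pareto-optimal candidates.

S2, S7, S8, S9, S10, S11, S12

S1: dominated by S8 (interview score 9.8≥9.1, salary ask 206≤236, start delay 2≤3, experience 17≥5).
S2: not dominated.
S3: dominated by S2 (interview score 6.9≥5.2, salary ask 88≤193, start delay 13≤13, experience 8≥7).
S4: dominated by S8 (interview score 9.8≥3.7, salary ask 206≤215, start delay 2≤5, experience 17≥4).
S5: dominated by S8 (interview score 9.8≥8.2, salary ask 206≤222, start delay 2≤12, experience 17≥16).
S6: dominated by S2 (interview score 6.9≥5.8, salary ask 88≤100, start delay 13≤15, experience 8≥2).
S7: not dominated.
S8: not dominated (best interview score).
S9: not dominated (best start delay).
S10: not dominated.
S11: not dominated (best salary ask).
S12: not dominated.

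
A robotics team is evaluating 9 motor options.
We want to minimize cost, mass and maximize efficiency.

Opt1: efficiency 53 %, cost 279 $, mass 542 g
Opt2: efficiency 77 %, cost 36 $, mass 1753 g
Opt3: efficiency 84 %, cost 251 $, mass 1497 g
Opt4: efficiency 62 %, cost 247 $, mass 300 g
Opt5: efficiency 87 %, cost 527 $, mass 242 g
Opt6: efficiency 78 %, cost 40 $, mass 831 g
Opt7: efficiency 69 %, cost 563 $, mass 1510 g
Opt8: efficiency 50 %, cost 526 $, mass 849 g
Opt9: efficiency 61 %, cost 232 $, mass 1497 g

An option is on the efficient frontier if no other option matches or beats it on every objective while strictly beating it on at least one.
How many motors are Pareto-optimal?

5

Opt1: dominated by Opt4 (efficiency 62≥53, cost 247≤279, mass 300≤542).
Opt2: not dominated (best cost).
Opt3: not dominated.
Opt4: not dominated.
Opt5: not dominated (best efficiency).
Opt6: not dominated.
Opt7: dominated by Opt3 (efficiency 84≥69, cost 251≤563, mass 1497≤1510).
Opt8: dominated by Opt1 (efficiency 53≥50, cost 279≤526, mass 542≤849).
Opt9: dominated by Opt6 (efficiency 78≥61, cost 40≤232, mass 831≤1497).
Pareto-optimal: Opt2, Opt3, Opt4, Opt5, Opt6 → 5.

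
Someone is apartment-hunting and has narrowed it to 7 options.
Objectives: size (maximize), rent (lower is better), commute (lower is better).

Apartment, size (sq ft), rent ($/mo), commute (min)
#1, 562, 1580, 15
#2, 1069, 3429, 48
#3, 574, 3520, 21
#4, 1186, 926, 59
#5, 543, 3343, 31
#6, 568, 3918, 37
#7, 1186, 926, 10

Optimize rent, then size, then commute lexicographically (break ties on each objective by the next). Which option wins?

First minimize rent: best is 926, kept {#4, #7}.
Then maximize size: best is 1186, kept {#4, #7}.
Then minimize commute: best is 10, kept {#7}.

#7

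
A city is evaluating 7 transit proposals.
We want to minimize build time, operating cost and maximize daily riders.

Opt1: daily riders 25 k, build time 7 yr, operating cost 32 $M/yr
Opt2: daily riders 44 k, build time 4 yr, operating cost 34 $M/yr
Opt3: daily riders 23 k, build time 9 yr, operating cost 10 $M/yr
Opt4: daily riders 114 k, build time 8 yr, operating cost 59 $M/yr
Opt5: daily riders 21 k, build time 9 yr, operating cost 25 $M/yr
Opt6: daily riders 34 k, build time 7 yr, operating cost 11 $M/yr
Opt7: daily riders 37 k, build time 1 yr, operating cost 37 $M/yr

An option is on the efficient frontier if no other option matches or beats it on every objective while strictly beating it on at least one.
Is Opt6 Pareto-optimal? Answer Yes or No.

Opt1: worse on daily riders (25 vs 34).
Opt2: worse on operating cost (34 vs 11).
Opt3: worse on daily riders (23 vs 34).
Opt4: worse on build time (8 vs 7).
Opt5: worse on daily riders (21 vs 34).
Opt7: worse on operating cost (37 vs 11).
No option is at least as good as Opt6 on every objective and strictly better on one.

Yes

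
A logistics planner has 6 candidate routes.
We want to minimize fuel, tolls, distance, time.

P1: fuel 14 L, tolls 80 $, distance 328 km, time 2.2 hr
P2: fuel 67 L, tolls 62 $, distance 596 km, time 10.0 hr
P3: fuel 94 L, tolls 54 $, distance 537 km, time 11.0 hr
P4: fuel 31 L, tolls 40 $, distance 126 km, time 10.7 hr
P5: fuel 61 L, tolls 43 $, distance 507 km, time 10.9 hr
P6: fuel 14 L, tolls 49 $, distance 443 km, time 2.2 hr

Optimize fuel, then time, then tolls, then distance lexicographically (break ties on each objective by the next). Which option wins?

P6

First minimize fuel: best is 14, kept {P1, P6}.
Then minimize time: best is 2.2, kept {P1, P6}.
Then minimize tolls: best is 49, kept {P6}.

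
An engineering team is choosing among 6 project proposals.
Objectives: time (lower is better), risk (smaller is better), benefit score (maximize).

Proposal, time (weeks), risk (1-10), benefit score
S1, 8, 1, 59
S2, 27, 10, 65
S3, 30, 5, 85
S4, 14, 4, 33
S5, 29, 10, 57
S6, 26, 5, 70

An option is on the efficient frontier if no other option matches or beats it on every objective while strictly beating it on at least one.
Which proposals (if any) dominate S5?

S1, S2, S6

S1: time 8≤29, risk 1≤10, benefit score 59≥57 — dominates S5.
S2: time 27≤29, risk 10≤10, benefit score 65≥57 — dominates S5.
S6: time 26≤29, risk 5≤10, benefit score 70≥57 — dominates S5.
Others (S3, S4) are each worse than S5 on at least one objective.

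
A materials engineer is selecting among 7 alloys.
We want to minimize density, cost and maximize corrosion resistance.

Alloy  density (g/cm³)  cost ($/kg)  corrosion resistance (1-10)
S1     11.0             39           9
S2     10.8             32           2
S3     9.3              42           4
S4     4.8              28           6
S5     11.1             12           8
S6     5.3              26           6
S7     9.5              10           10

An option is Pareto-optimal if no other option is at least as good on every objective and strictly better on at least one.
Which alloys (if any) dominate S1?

S7

S7: density 9.5≤11.0, cost 10≤39, corrosion resistance 10≥9 — dominates S1.
Others (S2, S3, S4, S5, S6) are each worse than S1 on at least one objective.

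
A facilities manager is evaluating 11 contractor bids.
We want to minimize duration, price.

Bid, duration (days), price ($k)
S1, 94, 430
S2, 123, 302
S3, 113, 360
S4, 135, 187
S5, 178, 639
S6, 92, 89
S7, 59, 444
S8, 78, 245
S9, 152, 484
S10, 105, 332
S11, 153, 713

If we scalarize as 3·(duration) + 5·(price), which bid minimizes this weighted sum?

S1: 3·94 + 5·430 = 2432
S2: 3·123 + 5·302 = 1879
S3: 3·113 + 5·360 = 2139
S4: 3·135 + 5·187 = 1340
S5: 3·178 + 5·639 = 3729
S6: 3·92 + 5·89 = 721
S7: 3·59 + 5·444 = 2397
S8: 3·78 + 5·245 = 1459
S9: 3·152 + 5·484 = 2876
S10: 3·105 + 5·332 = 1975
S11: 3·153 + 5·713 = 4024
Lowest: S6 at 721.

S6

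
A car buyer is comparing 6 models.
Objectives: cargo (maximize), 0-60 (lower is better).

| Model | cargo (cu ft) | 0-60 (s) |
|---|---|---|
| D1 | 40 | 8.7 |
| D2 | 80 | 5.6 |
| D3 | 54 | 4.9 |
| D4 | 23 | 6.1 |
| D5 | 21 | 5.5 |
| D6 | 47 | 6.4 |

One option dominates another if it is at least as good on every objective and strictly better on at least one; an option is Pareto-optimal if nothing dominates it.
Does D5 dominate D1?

No

D5 vs D1: D5 is worse on cargo (21 vs 40), so it does not dominate D1.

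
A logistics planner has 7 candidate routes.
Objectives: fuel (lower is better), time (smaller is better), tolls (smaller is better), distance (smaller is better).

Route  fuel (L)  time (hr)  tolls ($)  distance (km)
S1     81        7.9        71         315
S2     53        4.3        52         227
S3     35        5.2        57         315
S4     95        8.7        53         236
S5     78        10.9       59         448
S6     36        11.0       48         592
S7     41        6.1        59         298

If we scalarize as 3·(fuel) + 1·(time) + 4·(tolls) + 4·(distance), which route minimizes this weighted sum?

S2

S1: 3·81 + 1·7.9 + 4·71 + 4·315 = 1794.9
S2: 3·53 + 1·4.3 + 4·52 + 4·227 = 1279.3
S3: 3·35 + 1·5.2 + 4·57 + 4·315 = 1598.2
S4: 3·95 + 1·8.7 + 4·53 + 4·236 = 1449.7
S5: 3·78 + 1·10.9 + 4·59 + 4·448 = 2272.9
S6: 3·36 + 1·11.0 + 4·48 + 4·592 = 2679.0
S7: 3·41 + 1·6.1 + 4·59 + 4·298 = 1557.1
Lowest: S2 at 1279.3.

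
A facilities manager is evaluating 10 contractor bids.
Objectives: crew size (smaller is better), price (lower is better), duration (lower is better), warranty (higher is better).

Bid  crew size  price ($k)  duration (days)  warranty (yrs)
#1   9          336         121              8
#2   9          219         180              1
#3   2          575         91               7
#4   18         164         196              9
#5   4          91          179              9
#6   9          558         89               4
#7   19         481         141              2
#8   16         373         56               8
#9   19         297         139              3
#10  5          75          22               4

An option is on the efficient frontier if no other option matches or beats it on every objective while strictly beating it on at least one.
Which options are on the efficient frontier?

#1: not dominated.
#2: dominated by #5 (crew size 4≤9, price 91≤219, duration 179≤180, warranty 9≥1).
#3: not dominated (best crew size).
#4: dominated by #5 (crew size 4≤18, price 91≤164, duration 179≤196, warranty 9≥9).
#5: not dominated.
#6: dominated by #10 (crew size 5≤9, price 75≤558, duration 22≤89, warranty 4≥4).
#7: dominated by #1 (crew size 9≤19, price 336≤481, duration 121≤141, warranty 8≥2).
#8: not dominated.
#9: dominated by #10 (crew size 5≤19, price 75≤297, duration 22≤139, warranty 4≥3).
#10: not dominated (best price).

#1, #3, #5, #8, #10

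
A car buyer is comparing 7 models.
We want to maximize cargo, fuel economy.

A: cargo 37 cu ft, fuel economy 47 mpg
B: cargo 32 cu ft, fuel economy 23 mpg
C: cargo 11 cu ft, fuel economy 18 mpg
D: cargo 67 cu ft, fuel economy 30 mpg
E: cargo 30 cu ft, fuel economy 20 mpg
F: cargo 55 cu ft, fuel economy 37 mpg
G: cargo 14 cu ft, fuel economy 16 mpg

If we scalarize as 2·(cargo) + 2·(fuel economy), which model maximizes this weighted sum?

A: 2·37 + 2·47 = 168
B: 2·32 + 2·23 = 110
C: 2·11 + 2·18 = 58
D: 2·67 + 2·30 = 194
E: 2·30 + 2·20 = 100
F: 2·55 + 2·37 = 184
G: 2·14 + 2·16 = 60
Highest: D at 194.

D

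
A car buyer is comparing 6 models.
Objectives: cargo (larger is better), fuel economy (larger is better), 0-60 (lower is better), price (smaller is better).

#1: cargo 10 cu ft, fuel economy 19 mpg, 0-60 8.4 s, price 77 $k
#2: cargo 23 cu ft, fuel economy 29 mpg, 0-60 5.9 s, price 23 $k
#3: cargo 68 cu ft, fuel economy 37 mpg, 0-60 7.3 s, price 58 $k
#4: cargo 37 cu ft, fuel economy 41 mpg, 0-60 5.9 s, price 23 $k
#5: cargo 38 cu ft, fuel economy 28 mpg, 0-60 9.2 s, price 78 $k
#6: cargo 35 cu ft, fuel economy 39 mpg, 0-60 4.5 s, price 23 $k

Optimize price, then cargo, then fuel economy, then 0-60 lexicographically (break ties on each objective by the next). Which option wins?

#4

First minimize price: best is 23, kept {#2, #4, #6}.
Then maximize cargo: best is 37, kept {#4}.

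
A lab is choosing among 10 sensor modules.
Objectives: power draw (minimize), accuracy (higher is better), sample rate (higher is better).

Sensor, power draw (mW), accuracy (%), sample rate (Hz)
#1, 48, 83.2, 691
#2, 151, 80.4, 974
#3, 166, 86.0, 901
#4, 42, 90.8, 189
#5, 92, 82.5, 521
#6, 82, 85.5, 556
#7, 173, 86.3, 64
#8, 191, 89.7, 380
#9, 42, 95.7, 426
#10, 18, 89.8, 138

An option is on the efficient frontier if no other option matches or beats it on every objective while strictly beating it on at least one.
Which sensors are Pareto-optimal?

#1: not dominated.
#2: not dominated (best sample rate).
#3: not dominated.
#4: dominated by #9 (power draw 42≤42, accuracy 95.7≥90.8, sample rate 426≥189).
#5: dominated by #1 (power draw 48≤92, accuracy 83.2≥82.5, sample rate 691≥521).
#6: not dominated.
#7: dominated by #4 (power draw 42≤173, accuracy 90.8≥86.3, sample rate 189≥64).
#8: dominated by #9 (power draw 42≤191, accuracy 95.7≥89.7, sample rate 426≥380).
#9: not dominated (best accuracy).
#10: not dominated (best power draw).

#1, #2, #3, #6, #9, #10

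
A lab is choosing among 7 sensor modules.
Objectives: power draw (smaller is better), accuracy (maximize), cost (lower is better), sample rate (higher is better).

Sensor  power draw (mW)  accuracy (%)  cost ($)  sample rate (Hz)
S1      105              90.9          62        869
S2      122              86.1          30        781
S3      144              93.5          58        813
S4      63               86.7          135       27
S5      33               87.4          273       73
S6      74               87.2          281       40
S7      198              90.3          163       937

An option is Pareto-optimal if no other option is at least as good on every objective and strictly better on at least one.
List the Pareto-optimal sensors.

S1: not dominated.
S2: not dominated (best cost).
S3: not dominated (best accuracy).
S4: not dominated.
S5: not dominated (best power draw).
S6: dominated by S5 (power draw 33≤74, accuracy 87.4≥87.2, cost 273≤281, sample rate 73≥40).
S7: not dominated (best sample rate).

S1, S2, S3, S4, S5, S7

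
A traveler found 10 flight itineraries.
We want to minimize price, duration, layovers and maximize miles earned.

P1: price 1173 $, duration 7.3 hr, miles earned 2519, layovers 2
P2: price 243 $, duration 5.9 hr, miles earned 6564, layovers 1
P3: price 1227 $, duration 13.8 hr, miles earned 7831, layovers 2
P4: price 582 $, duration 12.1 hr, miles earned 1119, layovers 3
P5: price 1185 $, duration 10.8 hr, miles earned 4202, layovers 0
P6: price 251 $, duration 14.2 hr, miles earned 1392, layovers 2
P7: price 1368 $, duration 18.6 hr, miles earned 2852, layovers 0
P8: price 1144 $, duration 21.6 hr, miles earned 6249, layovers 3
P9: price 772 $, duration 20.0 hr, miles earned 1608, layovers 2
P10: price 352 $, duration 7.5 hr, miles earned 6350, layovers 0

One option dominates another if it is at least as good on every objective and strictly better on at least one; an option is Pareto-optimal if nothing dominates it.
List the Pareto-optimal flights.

P1: dominated by P2 (price 243≤1173, duration 5.9≤7.3, miles earned 6564≥2519, layovers 1≤2).
P2: not dominated (best price).
P3: not dominated (best miles earned).
P4: dominated by P2 (price 243≤582, duration 5.9≤12.1, miles earned 6564≥1119, layovers 1≤3).
P5: dominated by P10 (price 352≤1185, duration 7.5≤10.8, miles earned 6350≥4202, layovers 0≤0).
P6: dominated by P2 (price 243≤251, duration 5.9≤14.2, miles earned 6564≥1392, layovers 1≤2).
P7: dominated by P5 (price 1185≤1368, duration 10.8≤18.6, miles earned 4202≥2852, layovers 0≤0).
P8: dominated by P2 (price 243≤1144, duration 5.9≤21.6, miles earned 6564≥6249, layovers 1≤3).
P9: dominated by P2 (price 243≤772, duration 5.9≤20.0, miles earned 6564≥1608, layovers 1≤2).
P10: not dominated.

P2, P3, P10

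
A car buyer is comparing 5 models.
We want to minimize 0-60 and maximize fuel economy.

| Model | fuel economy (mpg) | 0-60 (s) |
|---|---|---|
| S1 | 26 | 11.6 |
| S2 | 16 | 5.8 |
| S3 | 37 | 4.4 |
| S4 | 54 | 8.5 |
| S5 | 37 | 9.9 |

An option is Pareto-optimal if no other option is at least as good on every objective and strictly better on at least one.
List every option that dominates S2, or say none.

S3: fuel economy 37≥16, 0-60 4.4≤5.8 — dominates S2.
Others (S1, S4, S5) are each worse than S2 on at least one objective.

S3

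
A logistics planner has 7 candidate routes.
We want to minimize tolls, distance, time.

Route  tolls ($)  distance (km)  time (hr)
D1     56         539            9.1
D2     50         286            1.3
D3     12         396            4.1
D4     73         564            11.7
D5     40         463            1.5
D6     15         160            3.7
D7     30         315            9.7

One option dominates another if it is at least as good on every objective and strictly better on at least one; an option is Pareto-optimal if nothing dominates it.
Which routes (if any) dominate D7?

D6

D6: tolls 15≤30, distance 160≤315, time 3.7≤9.7 — dominates D7.
Others (D1, D2, D3, D4, D5) are each worse than D7 on at least one objective.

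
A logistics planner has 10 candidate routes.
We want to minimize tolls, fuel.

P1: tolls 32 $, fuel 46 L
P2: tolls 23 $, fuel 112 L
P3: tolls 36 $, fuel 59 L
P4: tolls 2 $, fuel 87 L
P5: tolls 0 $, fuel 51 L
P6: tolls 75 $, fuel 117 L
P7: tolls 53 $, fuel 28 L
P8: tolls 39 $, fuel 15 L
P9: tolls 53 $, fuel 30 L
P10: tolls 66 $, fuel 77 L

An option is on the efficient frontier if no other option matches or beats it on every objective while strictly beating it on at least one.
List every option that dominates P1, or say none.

P2: worse on fuel (112 vs 46).
P3: worse on tolls (36 vs 32).
P4: worse on fuel (87 vs 46).
P5: worse on fuel (51 vs 46).
P6: worse on tolls (75 vs 32).
P7: worse on tolls (53 vs 32).
P8: worse on tolls (39 vs 32).
P9: worse on tolls (53 vs 32).
P10: worse on tolls (66 vs 32).
No option dominates P1.

none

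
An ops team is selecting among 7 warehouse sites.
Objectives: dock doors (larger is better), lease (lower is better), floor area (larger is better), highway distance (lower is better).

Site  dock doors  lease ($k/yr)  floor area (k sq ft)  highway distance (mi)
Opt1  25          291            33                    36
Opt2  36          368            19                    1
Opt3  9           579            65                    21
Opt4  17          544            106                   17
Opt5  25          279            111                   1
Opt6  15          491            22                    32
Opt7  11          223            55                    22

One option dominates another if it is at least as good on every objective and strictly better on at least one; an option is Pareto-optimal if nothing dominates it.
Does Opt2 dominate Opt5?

No

Opt2 vs Opt5: Opt2 is worse on lease (368 vs 279), so it does not dominate Opt5.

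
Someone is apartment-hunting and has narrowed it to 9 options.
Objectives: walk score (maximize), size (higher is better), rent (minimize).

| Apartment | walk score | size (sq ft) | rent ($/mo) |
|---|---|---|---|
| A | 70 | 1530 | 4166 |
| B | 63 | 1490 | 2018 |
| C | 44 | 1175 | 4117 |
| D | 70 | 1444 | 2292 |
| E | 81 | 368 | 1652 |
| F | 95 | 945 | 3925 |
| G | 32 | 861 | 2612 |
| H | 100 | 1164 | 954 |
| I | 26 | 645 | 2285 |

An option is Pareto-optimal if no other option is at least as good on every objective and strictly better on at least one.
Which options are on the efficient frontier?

A, B, D, H

A: not dominated (best size).
B: not dominated.
C: dominated by B (walk score 63≥44, size 1490≥1175, rent 2018≤4117).
D: not dominated.
E: dominated by H (walk score 100≥81, size 1164≥368, rent 954≤1652).
F: dominated by H (walk score 100≥95, size 1164≥945, rent 954≤3925).
G: dominated by B (walk score 63≥32, size 1490≥861, rent 2018≤2612).
H: not dominated (best walk score).
I: dominated by B (walk score 63≥26, size 1490≥645, rent 2018≤2285).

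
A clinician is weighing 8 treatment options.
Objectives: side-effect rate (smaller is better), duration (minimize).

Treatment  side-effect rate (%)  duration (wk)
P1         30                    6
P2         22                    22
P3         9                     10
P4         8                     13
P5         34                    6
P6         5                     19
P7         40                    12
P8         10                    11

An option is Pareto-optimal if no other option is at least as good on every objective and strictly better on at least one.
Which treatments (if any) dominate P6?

P1: worse on side-effect rate (30 vs 5).
P2: worse on side-effect rate (22 vs 5).
P3: worse on side-effect rate (9 vs 5).
P4: worse on side-effect rate (8 vs 5).
P5: worse on side-effect rate (34 vs 5).
P7: worse on side-effect rate (40 vs 5).
P8: worse on side-effect rate (10 vs 5).
No option dominates P6.

none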